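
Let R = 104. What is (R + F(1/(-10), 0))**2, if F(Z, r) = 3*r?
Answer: 10816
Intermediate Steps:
(R + F(1/(-10), 0))**2 = (104 + 3*0)**2 = (104 + 0)**2 = 104**2 = 10816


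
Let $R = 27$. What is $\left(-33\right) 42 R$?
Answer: $-37422$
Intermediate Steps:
$\left(-33\right) 42 R = \left(-33\right) 42 \cdot 27 = \left(-1386\right) 27 = -37422$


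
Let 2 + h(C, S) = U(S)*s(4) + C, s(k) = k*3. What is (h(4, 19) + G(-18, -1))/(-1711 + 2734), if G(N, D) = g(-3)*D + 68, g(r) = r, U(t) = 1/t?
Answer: 1399/19437 ≈ 0.071976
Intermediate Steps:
U(t) = 1/t
s(k) = 3*k
h(C, S) = -2 + C + 12/S (h(C, S) = -2 + ((3*4)/S + C) = -2 + (12/S + C) = -2 + (C + 12/S) = -2 + C + 12/S)
G(N, D) = 68 - 3*D (G(N, D) = -3*D + 68 = 68 - 3*D)
(h(4, 19) + G(-18, -1))/(-1711 + 2734) = ((-2 + 4 + 12/19) + (68 - 3*(-1)))/(-1711 + 2734) = ((-2 + 4 + 12*(1/19)) + (68 + 3))/1023 = ((-2 + 4 + 12/19) + 71)*(1/1023) = (50/19 + 71)*(1/1023) = (1399/19)*(1/1023) = 1399/19437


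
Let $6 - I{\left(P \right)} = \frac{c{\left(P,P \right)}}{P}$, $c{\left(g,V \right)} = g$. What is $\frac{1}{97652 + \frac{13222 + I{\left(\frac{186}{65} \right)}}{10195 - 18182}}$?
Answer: $\frac{7987}{779933297} \approx 1.0241 \cdot 10^{-5}$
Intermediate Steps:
$I{\left(P \right)} = 5$ ($I{\left(P \right)} = 6 - \frac{P}{P} = 6 - 1 = 5$)
$\frac{1}{97652 + \frac{13222 + I{\left(\frac{186}{65} \right)}}{10195 - 18182}} = \frac{1}{97652 + \frac{13222 + 5}{10195 - 18182}} = \frac{1}{97652 + \frac{13227}{-7987}} = \frac{1}{97652 + 13227 \left(- \frac{1}{7987}\right)} = \frac{1}{97652 - \frac{13227}{7987}} = \frac{1}{\frac{779933297}{7987}} = \frac{7987}{779933297}$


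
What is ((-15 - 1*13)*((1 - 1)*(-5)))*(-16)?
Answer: 0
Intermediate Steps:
((-15 - 1*13)*((1 - 1)*(-5)))*(-16) = ((-15 - 13)*(0*(-5)))*(-16) = -28*0*(-16) = 0*(-16) = 0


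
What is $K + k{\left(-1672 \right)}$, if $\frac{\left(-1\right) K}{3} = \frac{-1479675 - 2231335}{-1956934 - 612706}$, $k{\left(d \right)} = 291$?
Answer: $\frac{73663221}{256964} \approx 286.67$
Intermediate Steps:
$K = - \frac{1113303}{256964}$ ($K = - 3 \frac{-1479675 - 2231335}{-1956934 - 612706} = - 3 \left(- \frac{3711010}{-2569640}\right) = - 3 \left(\left(-3711010\right) \left(- \frac{1}{2569640}\right)\right) = \left(-3\right) \frac{371101}{256964} = - \frac{1113303}{256964} \approx -4.3325$)
$K + k{\left(-1672 \right)} = - \frac{1113303}{256964} + 291 = \frac{73663221}{256964}$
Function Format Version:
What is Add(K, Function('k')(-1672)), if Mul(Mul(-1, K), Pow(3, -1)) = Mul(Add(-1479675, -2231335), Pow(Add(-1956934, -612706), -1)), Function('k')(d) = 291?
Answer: Rational(73663221, 256964) ≈ 286.67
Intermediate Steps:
K = Rational(-1113303, 256964) (K = Mul(-3, Mul(Add(-1479675, -2231335), Pow(Add(-1956934, -612706), -1))) = Mul(-3, Mul(-3711010, Pow(-2569640, -1))) = Mul(-3, Mul(-3711010, Rational(-1, 2569640))) = Mul(-3, Rational(371101, 256964)) = Rational(-1113303, 256964) ≈ -4.3325)
Add(K, Function('k')(-1672)) = Add(Rational(-1113303, 256964), 291) = Rational(73663221, 256964)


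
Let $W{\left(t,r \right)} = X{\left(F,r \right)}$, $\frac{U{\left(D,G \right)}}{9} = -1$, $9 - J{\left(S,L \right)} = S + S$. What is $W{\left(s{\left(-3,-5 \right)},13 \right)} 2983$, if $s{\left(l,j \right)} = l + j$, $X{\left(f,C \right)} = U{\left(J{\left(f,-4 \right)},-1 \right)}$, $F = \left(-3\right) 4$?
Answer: $-26847$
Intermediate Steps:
$J{\left(S,L \right)} = 9 - 2 S$ ($J{\left(S,L \right)} = 9 - \left(S + S\right) = 9 - 2 S$)
$F = -12$
$U{\left(D,G \right)} = -9$ ($U{\left(D,G \right)} = 9 \left(-1\right) = -9$)
$X{\left(f,C \right)} = -9$
$s{\left(l,j \right)} = j + l$
$W{\left(t,r \right)} = -9$
$W{\left(s{\left(-3,-5 \right)},13 \right)} 2983 = \left(-9\right) 2983 = -26847$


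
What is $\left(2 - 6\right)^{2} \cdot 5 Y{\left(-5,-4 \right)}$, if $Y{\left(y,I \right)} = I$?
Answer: $-320$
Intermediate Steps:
$\left(2 - 6\right)^{2} \cdot 5 Y{\left(-5,-4 \right)} = \left(2 - 6\right)^{2} \cdot 5 \left(-4\right) = \left(-4\right)^{2} \cdot 5 \left(-4\right) = 16 \cdot 5 \left(-4\right) = 80 \left(-4\right) = -320$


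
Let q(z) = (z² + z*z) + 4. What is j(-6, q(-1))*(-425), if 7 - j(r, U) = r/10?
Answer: -3230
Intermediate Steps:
q(z) = 4 + 2*z² (q(z) = (z² + z²) + 4 = 2*z² + 4 = 4 + 2*z²)
j(r, U) = 7 - r/10
j(-6, q(-1))*(-425) = (7 - ⅒*(-6))*(-425) = (7 + ⅗)*(-425) = (38/5)*(-425) = -3230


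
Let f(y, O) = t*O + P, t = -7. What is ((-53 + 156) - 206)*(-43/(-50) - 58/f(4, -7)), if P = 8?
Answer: 46247/2850 ≈ 16.227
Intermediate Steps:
f(y, O) = 8 - 7*O (f(y, O) = -7*O + 8 = 8 - 7*O)
((-53 + 156) - 206)*(-43/(-50) - 58/f(4, -7)) = ((-53 + 156) - 206)*(-43/(-50) - 58/(8 - 7*(-7))) = (103 - 206)*(-43*(-1/50) - 58/(8 + 49)) = -103*(43/50 - 58/57) = -103*(-449/2850) = 46247/2850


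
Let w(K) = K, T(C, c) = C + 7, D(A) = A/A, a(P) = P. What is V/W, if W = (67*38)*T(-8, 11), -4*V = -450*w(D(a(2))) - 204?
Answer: -327/5092 ≈ -0.064218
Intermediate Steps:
D(A) = 1
T(C, c) = 7 + C
V = 327/2 (V = -(-450*1 - 204)/4 = -(-450 - 204)/4 = -¼*(-654) = 327/2 ≈ 163.50)
W = -2546 (W = (67*38)*(7 - 8) = 2546*(-1) = -2546)
V/W = (327/2)/(-2546) = (327/2)*(-1/2546) = -327/5092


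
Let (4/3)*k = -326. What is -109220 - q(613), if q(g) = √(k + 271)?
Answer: -109220 - √106/2 ≈ -1.0923e+5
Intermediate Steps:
k = -489/2 (k = (¾)*(-326) = -489/2 ≈ -244.50)
q(g) = √106/2 (q(g) = √(-489/2 + 271) = √(53/2) = √106/2)
-109220 - q(613) = -109220 - √106/2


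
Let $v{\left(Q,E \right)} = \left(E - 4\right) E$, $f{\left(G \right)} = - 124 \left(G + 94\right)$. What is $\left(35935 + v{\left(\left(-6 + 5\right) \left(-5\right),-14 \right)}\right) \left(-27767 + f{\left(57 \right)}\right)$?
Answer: $-1682369817$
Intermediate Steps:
$f{\left(G \right)} = -11656 - 124 G$ ($f{\left(G \right)} = - 124 \left(94 + G\right) = -11656 - 124 G$)
$v{\left(Q,E \right)} = E \left(-4 + E\right)$ ($v{\left(Q,E \right)} = \left(-4 + E\right) E = E \left(-4 + E\right)$)
$\left(35935 + v{\left(\left(-6 + 5\right) \left(-5\right),-14 \right)}\right) \left(-27767 + f{\left(57 \right)}\right) = \left(35935 - 14 \left(-4 - 14\right)\right) \left(-27767 - 18724\right) = \left(35935 - -252\right) \left(-27767 - 18724\right) = \left(35935 + 252\right) \left(-27767 - 18724\right) = 36187 \left(-46491\right) = -1682369817$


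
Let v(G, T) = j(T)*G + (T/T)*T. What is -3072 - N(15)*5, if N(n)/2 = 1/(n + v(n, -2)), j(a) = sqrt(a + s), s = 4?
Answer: -863102/281 - 150*sqrt(2)/281 ≈ -3072.3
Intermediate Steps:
j(a) = sqrt(4 + a) (j(a) = sqrt(a + 4) = sqrt(4 + a))
v(G, T) = T + G*sqrt(4 + T) (v(G, T) = sqrt(4 + T)*G + (T/T)*T = G*sqrt(4 + T) + 1*T = G*sqrt(4 + T) + T = T + G*sqrt(4 + T))
N(n) = 2/(-2 + n + n*sqrt(2)) (N(n) = 2/(n + (-2 + n*sqrt(4 - 2))) = 2/(n + (-2 + n*sqrt(2))) = 2/(-2 + n + n*sqrt(2)))
-3072 - N(15)*5 = -3072 - 2/(-2 + 15 + 15*sqrt(2))*5 = -3072 - 2/(13 + 15*sqrt(2))*5 = -3072 - 10/(13 + 15*sqrt(2))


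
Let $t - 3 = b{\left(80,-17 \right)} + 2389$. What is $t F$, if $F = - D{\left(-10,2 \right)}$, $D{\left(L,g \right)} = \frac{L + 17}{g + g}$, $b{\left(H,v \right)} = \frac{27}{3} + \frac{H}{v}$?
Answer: $- \frac{285159}{68} \approx -4193.5$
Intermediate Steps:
$b{\left(H,v \right)} = 9 + \frac{H}{v}$ ($b{\left(H,v \right)} = 27 \cdot \frac{1}{3} + \frac{H}{v} = 9 + \frac{H}{v}$)
$D{\left(L,g \right)} = \frac{17 + L}{2 g}$
$F = - \frac{7}{4}$ ($F = - \frac{17 - 10}{2 \cdot 2} = - \frac{7}{2 \cdot 2} = \left(-1\right) \frac{7}{4} = - \frac{7}{4} \approx -1.75$)
$t = \frac{40737}{17}$ ($t = 3 + \left(\left(9 + \frac{80}{-17}\right) + 2389\right) = 3 + \left(\left(9 + 80 \left(- \frac{1}{17}\right)\right) + 2389\right) = 3 + \left(\left(9 - \frac{80}{17}\right) + 2389\right) = 3 + \left(\frac{73}{17} + 2389\right) = 3 + \frac{40686}{17} = \frac{40737}{17} \approx 2396.3$)
$t F = \frac{40737}{17} \left(- \frac{7}{4}\right) = - \frac{285159}{68}$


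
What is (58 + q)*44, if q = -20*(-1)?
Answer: 3432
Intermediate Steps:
q = 20
(58 + q)*44 = (58 + 20)*44 = 78*44 = 3432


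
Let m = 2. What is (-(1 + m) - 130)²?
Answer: 17689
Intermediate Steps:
(-(1 + m) - 130)² = (-(1 + 2) - 130)² = (-1*3 - 130)² = (-3 - 130)² = (-133)² = 17689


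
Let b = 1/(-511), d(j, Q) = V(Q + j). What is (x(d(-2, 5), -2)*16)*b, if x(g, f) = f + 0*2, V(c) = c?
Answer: 32/511 ≈ 0.062622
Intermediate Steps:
d(j, Q) = Q + j
x(g, f) = f (x(g, f) = f + 0 = f)
b = -1/511 ≈ -0.0019569
(x(d(-2, 5), -2)*16)*b = -2*16*(-1/511) = -32*(-1/511) = 32/511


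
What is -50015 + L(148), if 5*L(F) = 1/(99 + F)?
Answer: -61768524/1235 ≈ -50015.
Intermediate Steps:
L(F) = 1/(5*(99 + F))
-50015 + L(148) = -50015 + 1/(5*(99 + 148)) = -50015 + (1/5)/247 = -50015 + (1/5)*(1/247) = -50015 + 1/1235 = -61768524/1235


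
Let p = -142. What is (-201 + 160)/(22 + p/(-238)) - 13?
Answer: -39836/2689 ≈ -14.814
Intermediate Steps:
(-201 + 160)/(22 + p/(-238)) - 13 = (-201 + 160)/(22 - 142/(-238)) - 13 = -41/(22 - 142*(-1/238)) - 13 = -41/(22 + 71/119) - 13 = -41/2689/119 - 13 = -41*119/2689 - 13 = -4879/2689 - 13 = -39836/2689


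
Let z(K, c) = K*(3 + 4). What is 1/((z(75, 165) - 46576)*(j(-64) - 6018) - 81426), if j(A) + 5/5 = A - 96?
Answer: 1/284467703 ≈ 3.5153e-9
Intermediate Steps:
j(A) = -97 + A (j(A) = -1 + (A - 96) = -1 + (-96 + A) = -97 + A)
z(K, c) = 7*K (z(K, c) = K*7 = 7*K)
1/((z(75, 165) - 46576)*(j(-64) - 6018) - 81426) = 1/((7*75 - 46576)*((-97 - 64) - 6018) - 81426) = 1/((525 - 46576)*(-161 - 6018) - 81426) = 1/(-46051*(-6179) - 81426) = 1/(284549129 - 81426) = 1/284467703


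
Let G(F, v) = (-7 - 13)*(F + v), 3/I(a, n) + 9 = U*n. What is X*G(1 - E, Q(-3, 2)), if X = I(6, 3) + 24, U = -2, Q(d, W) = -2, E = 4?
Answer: 2380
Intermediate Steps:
I(a, n) = 3/(-9 - 2*n)
G(F, v) = -20*F - 20*v (G(F, v) = -20*(F + v) = -20*F - 20*v)
X = 119/5 (X = -3/(9 + 2*3) + 24 = -3/(9 + 6) + 24 = -3/15 + 24 = -3*1/15 + 24 = -⅕ + 24 = 119/5 ≈ 23.800)
X*G(1 - E, Q(-3, 2)) = 119*(-20*(1 - 1*4) - 20*(-2))/5 = 119*(-20*(1 - 4) + 40)/5 = 119*(-20*(-3) + 40)/5 = 119*(60 + 40)/5 = (119/5)*100 = 2380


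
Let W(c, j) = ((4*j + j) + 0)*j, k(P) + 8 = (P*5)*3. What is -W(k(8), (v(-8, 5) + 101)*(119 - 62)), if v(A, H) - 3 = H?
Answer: -193006845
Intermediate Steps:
v(A, H) = 3 + H
k(P) = -8 + 15*P (k(P) = -8 + (P*5)*3 = -8 + (5*P)*3 = -8 + 15*P)
W(c, j) = 5*j² (W(c, j) = (5*j + 0)*j = (5*j)*j = 5*j²)
-W(k(8), (v(-8, 5) + 101)*(119 - 62)) = -5*(((3 + 5) + 101)*(119 - 62))² = -5*((8 + 101)*57)² = -5*(109*57)² = -5*6213² = -5*38601369 = -1*193006845 = -193006845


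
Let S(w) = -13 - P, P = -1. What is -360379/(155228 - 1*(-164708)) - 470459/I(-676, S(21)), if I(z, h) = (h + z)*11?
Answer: 839712627/13757248 ≈ 61.038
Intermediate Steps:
S(w) = -12 (S(w) = -13 - 1*(-1) = -13 + 1 = -12)
I(z, h) = 11*h + 11*z
-360379/(155228 - 1*(-164708)) - 470459/I(-676, S(21)) = -360379/(155228 - 1*(-164708)) - 470459/(11*(-12) + 11*(-676)) = -360379/(155228 + 164708) - 470459/(-132 - 7436) = -360379/319936 - 470459/(-7568) = -360379*1/319936 - 470459*(-1/7568) = -360379/319936 + 42769/688 = 839712627/13757248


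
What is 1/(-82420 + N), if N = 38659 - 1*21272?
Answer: -1/65033 ≈ -1.5377e-5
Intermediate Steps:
N = 17387 (N = 38659 - 21272 = 17387)
1/(-82420 + N) = 1/(-82420 + 17387) = 1/(-65033) = -1/65033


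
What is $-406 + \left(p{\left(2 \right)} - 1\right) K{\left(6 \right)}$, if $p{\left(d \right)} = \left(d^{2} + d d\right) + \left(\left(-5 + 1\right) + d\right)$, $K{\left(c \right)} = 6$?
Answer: $-376$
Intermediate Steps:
$p{\left(d \right)} = -4 + d + 2 d^{2}$ ($p{\left(d \right)} = \left(d^{2} + d^{2}\right) + \left(-4 + d\right) = 2 d^{2} + \left(-4 + d\right) = -4 + d + 2 d^{2}$)
$-406 + \left(p{\left(2 \right)} - 1\right) K{\left(6 \right)} = -406 + \left(\left(-4 + 2 + 2 \cdot 2^{2}\right) - 1\right) 6 = -406 + \left(\left(-4 + 2 + 2 \cdot 4\right) - 1\right) 6 = -406 + \left(\left(-4 + 2 + 8\right) - 1\right) 6 = -406 + \left(6 - 1\right) 6 = -406 + 5 \cdot 6 = -406 + 30 = -376$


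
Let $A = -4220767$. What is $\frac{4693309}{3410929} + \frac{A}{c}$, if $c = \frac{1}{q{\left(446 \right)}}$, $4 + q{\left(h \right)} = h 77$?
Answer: $- \frac{494355140079908225}{3410929} \approx -1.4493 \cdot 10^{11}$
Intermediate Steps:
$q{\left(h \right)} = -4 + 77 h$ ($q{\left(h \right)} = -4 + h 77 = -4 + 77 h$)
$c = \frac{1}{34338}$ ($c = \frac{1}{-4 + 77 \cdot 446} = \frac{1}{-4 + 34342} = \frac{1}{34338} \approx 2.9122 \cdot 10^{-5}$)
$\frac{4693309}{3410929} + \frac{A}{c} = \frac{4693309}{3410929} - 4220767 \frac{1}{\frac{1}{34338}} = 4693309 \cdot \frac{1}{3410929} - 144932697246 = \frac{4693309}{3410929} - 144932697246 = - \frac{494355140079908225}{3410929}$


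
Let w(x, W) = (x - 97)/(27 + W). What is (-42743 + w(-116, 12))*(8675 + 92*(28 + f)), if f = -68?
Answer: -2775871350/13 ≈ -2.1353e+8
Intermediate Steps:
w(x, W) = (-97 + x)/(27 + W)
(-42743 + w(-116, 12))*(8675 + 92*(28 + f)) = (-42743 + (-97 - 116)/(27 + 12))*(8675 + 92*(28 - 68)) = (-42743 - 213/39)*(8675 + 92*(-40)) = (-42743 + (1/39)*(-213))*(8675 - 3680) = (-42743 - 71/13)*4995 = -555730/13*4995 = -2775871350/13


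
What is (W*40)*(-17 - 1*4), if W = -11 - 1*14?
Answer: 21000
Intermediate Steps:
W = -25 (W = -11 - 14 = -25)
(W*40)*(-17 - 1*4) = (-25*40)*(-17 - 1*4) = -1000*(-17 - 4) = -1000*(-21) = 21000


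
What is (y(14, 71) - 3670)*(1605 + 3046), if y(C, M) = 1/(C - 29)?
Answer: -256042201/15 ≈ -1.7069e+7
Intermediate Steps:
y(C, M) = 1/(-29 + C)
(y(14, 71) - 3670)*(1605 + 3046) = (1/(-29 + 14) - 3670)*(1605 + 3046) = (1/(-15) - 3670)*4651 = (-1/15 - 3670)*4651 = -55051/15*4651 = -256042201/15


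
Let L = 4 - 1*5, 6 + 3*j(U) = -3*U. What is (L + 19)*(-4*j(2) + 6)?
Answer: 396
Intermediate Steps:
j(U) = -2 - U (j(U) = -2 + (-3*U)/3 = -2 - U)
L = -1 (L = 4 - 5 = -1)
(L + 19)*(-4*j(2) + 6) = (-1 + 19)*(-4*(-2 - 1*2) + 6) = 18*(-4*(-2 - 2) + 6) = 18*(-4*(-4) + 6) = 18*(16 + 6) = 18*22 = 396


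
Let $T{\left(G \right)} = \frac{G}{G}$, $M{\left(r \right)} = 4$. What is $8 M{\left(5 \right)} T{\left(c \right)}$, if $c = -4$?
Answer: $32$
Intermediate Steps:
$T{\left(G \right)} = 1$
$8 M{\left(5 \right)} T{\left(c \right)} = 8 \cdot 4 \cdot 1 = 32 \cdot 1 = 32$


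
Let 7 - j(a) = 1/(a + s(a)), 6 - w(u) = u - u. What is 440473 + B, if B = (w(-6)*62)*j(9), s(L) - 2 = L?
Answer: 2215292/5 ≈ 4.4306e+5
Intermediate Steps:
w(u) = 6 (w(u) = 6 - (u - u) = 6 - 1*0 = 6 + 0 = 6)
s(L) = 2 + L
j(a) = 7 - 1/(2 + 2*a) (j(a) = 7 - 1/(a + (2 + a)) = 7 - 1/(2 + 2*a))
B = 12927/5 (B = (6*62)*((13 + 14*9)/(2*(1 + 9))) = 372*((1/2)*(13 + 126)/10) = 372*((1/2)*(1/10)*139) = 372*(139/20) = 12927/5 ≈ 2585.4)
440473 + B = 440473 + 12927/5 = 2215292/5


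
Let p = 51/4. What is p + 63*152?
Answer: 38355/4 ≈ 9588.8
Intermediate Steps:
p = 51/4 (p = 51*(¼) = 51/4 ≈ 12.750)
p + 63*152 = 51/4 + 63*152 = 51/4 + 9576 = 38355/4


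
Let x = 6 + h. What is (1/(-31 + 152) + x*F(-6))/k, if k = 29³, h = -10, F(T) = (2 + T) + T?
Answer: 4841/2951069 ≈ 0.0016404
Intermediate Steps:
F(T) = 2 + 2*T
x = -4 (x = 6 - 10 = -4)
k = 24389
(1/(-31 + 152) + x*F(-6))/k = (1/(-31 + 152) - 4*(2 + 2*(-6)))/24389 = (1/121 - 4*(2 - 12))*(1/24389) = (1/121 - 4*(-10))*(1/24389) = (1/121 + 40)*(1/24389) = (4841/121)*(1/24389) = 4841/2951069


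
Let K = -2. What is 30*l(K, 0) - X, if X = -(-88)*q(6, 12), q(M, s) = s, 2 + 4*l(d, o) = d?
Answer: -1086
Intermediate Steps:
l(d, o) = -½ + d/4
X = 1056 (X = -(-88)*12 = -1*(-1056) = 1056)
30*l(K, 0) - X = 30*(-½ + (¼)*(-2)) - 1*1056 = 30*(-½ - ½) - 1056 = 30*(-1) - 1056 = -30 - 1056 = -1086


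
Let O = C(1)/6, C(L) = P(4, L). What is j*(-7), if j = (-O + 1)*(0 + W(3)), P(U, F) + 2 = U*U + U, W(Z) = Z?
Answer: 42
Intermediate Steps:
P(U, F) = -2 + U + U**2 (P(U, F) = -2 + (U*U + U) = -2 + (U**2 + U) = -2 + (U + U**2) = -2 + U + U**2)
C(L) = 18 (C(L) = -2 + 4 + 4**2 = -2 + 4 + 16 = 18)
O = 3 (O = 18/6 = 18*(1/6) = 3)
j = -6 (j = (-1*3 + 1)*(0 + 3) = (-3 + 1)*3 = -2*3 = -6)
j*(-7) = -6*(-7) = 42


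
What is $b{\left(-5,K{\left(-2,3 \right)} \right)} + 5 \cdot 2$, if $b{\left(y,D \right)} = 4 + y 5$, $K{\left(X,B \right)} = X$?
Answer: $-11$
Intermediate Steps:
$b{\left(y,D \right)} = 4 + 5 y$
$b{\left(-5,K{\left(-2,3 \right)} \right)} + 5 \cdot 2 = \left(4 + 5 \left(-5\right)\right) + 5 \cdot 2 = \left(4 - 25\right) + 10 = -21 + 10 = -11$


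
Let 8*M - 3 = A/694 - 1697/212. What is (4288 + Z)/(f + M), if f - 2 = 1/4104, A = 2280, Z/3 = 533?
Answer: 1777324483872/538999045 ≈ 3297.5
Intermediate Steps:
Z = 1599 (Z = 3*533 = 1599)
f = 8209/4104 (f = 2 + 1/4104 = 8209/4104 ≈ 2.0002)
M = -126487/588512 (M = 3/8 + (2280/694 - 1697/212)/8 = 3/8 + (2280*(1/694) - 1697*1/212)/8 = 3/8 + (1140/347 - 1697/212)/8 = 3/8 + (1/8)*(-347179/73564) = 3/8 - 347179/588512 = -126487/588512 ≈ -0.21493)
(4288 + Z)/(f + M) = (4288 + 1599)/(8209/4104 - 126487/588512) = 5887/(538999045/301906656) = 5887*(301906656/538999045) = 1777324483872/538999045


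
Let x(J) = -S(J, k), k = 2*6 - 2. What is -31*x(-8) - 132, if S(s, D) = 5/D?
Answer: -233/2 ≈ -116.50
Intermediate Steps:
k = 10 (k = 12 - 2 = 10)
x(J) = -½ (x(J) = -5/10 = -1*½ = -½)
-31*x(-8) - 132 = -31*(-½) - 132 = 31/2 - 132 = -233/2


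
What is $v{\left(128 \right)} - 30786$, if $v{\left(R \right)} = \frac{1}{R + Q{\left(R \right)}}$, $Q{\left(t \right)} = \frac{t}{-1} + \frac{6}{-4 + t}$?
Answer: $- \frac{92296}{3} \approx -30765.0$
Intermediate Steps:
$Q{\left(t \right)} = - t + \frac{6}{-4 + t}$ ($Q{\left(t \right)} = t \left(-1\right) + \frac{6}{-4 + t} = - t + \frac{6}{-4 + t}$)
$v{\left(R \right)} = \frac{1}{R + \frac{6 - R^{2} + 4 R}{-4 + R}}$
$v{\left(128 \right)} - 30786 = \left(- \frac{2}{3} + \frac{1}{6} \cdot 128\right) - 30786 = \left(- \frac{2}{3} + \frac{64}{3}\right) - 30786 = \frac{62}{3} - 30786 = - \frac{92296}{3}$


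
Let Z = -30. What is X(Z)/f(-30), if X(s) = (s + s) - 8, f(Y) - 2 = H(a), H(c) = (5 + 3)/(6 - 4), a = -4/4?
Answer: -34/3 ≈ -11.333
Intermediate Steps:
a = -1 (a = -4*¼ = -1)
H(c) = 4 (H(c) = 8/2 = 8*(½) = 4)
f(Y) = 6 (f(Y) = 2 + 4 = 6)
X(s) = -8 + 2*s (X(s) = 2*s - 8 = -8 + 2*s)
X(Z)/f(-30) = (-8 + 2*(-30))/6 = (-8 - 60)*(⅙) = -68*⅙ = -34/3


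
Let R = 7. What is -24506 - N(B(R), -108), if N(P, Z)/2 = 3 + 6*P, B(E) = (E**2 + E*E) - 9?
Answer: -25580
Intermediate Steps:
B(E) = -9 + 2*E**2 (B(E) = (E**2 + E**2) - 9 = 2*E**2 - 9 = -9 + 2*E**2)
N(P, Z) = 6 + 12*P (N(P, Z) = 2*(3 + 6*P) = 6 + 12*P)
-24506 - N(B(R), -108) = -24506 - (6 + 12*(-9 + 2*7**2)) = -24506 - (6 + 12*(-9 + 2*49)) = -24506 - (6 + 12*(-9 + 98)) = -24506 - (6 + 12*89) = -24506 - (6 + 1068) = -24506 - 1*1074 = -24506 - 1074 = -25580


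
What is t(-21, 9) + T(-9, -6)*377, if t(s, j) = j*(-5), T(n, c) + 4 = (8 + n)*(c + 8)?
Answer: -2307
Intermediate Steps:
T(n, c) = -4 + (8 + c)*(8 + n) (T(n, c) = -4 + (8 + n)*(c + 8) = -4 + (8 + n)*(8 + c) = -4 + (8 + c)*(8 + n))
t(s, j) = -5*j
t(-21, 9) + T(-9, -6)*377 = -5*9 + (60 + 8*(-6) + 8*(-9) - 6*(-9))*377 = -45 + (60 - 48 - 72 + 54)*377 = -45 - 6*377 = -45 - 2262 = -2307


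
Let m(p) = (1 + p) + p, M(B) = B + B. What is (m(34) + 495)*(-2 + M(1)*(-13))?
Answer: -15792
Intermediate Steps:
M(B) = 2*B
m(p) = 1 + 2*p
(m(34) + 495)*(-2 + M(1)*(-13)) = ((1 + 2*34) + 495)*(-2 + (2*1)*(-13)) = ((1 + 68) + 495)*(-2 + 2*(-13)) = (69 + 495)*(-2 - 26) = 564*(-28) = -15792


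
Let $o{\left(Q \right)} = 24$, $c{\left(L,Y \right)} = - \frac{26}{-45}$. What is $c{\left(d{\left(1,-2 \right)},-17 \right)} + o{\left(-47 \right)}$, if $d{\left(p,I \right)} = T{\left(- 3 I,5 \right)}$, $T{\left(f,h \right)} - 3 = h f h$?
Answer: $\frac{1106}{45} \approx 24.578$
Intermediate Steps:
$T{\left(f,h \right)} = 3 + f h^{2}$ ($T{\left(f,h \right)} = 3 + h f h = 3 + f h h = 3 + f h^{2}$)
$d{\left(p,I \right)} = 3 - 75 I$ ($d{\left(p,I \right)} = 3 + - 3 I 5^{2} = 3 + - 3 I 25 = 3 - 75 I$)
$c{\left(L,Y \right)} = \frac{26}{45}$ ($c{\left(L,Y \right)} = \left(-26\right) \left(- \frac{1}{45}\right) = \frac{26}{45}$)
$c{\left(d{\left(1,-2 \right)},-17 \right)} + o{\left(-47 \right)} = \frac{26}{45} + 24 = \frac{1106}{45}$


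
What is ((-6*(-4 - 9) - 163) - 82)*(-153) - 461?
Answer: 25090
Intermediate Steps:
((-6*(-4 - 9) - 163) - 82)*(-153) - 461 = ((-6*(-13) - 163) - 82)*(-153) - 461 = ((78 - 163) - 82)*(-153) - 461 = (-85 - 82)*(-153) - 461 = -167*(-153) - 461 = 25551 - 461 = 25090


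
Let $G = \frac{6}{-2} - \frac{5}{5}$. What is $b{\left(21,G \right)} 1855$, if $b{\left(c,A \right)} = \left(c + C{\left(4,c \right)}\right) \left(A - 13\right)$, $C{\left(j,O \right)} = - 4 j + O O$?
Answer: $-14064610$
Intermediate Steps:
$C{\left(j,O \right)} = O^{2} - 4 j$ ($C{\left(j,O \right)} = - 4 j + O^{2} = O^{2} - 4 j$)
$G = -4$ ($G = 6 \left(- \frac{1}{2}\right) - 1 = -3 - 1 = -4$)
$b{\left(c,A \right)} = \left(-13 + A\right) \left(-16 + c + c^{2}\right)$ ($b{\left(c,A \right)} = \left(c + \left(c^{2} - 16\right)\right) \left(A - 13\right) = \left(c + \left(c^{2} - 16\right)\right) \left(-13 + A\right) = \left(c + \left(-16 + c^{2}\right)\right) \left(-13 + A\right) = \left(-16 + c + c^{2}\right) \left(-13 + A\right) = \left(-13 + A\right) \left(-16 + c + c^{2}\right)$)
$b{\left(21,G \right)} 1855 = \left(208 - 273 - 13 \cdot 21^{2} - 84 - 4 \left(-16 + 21^{2}\right)\right) 1855 = \left(208 - 273 - 5733 - 84 - 4 \left(-16 + 441\right)\right) 1855 = \left(208 - 273 - 5733 - 84 - 1700\right) 1855 = \left(-7582\right) 1855 = -14064610$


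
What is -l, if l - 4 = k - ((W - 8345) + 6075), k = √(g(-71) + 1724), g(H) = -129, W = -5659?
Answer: -7933 - √1595 ≈ -7972.9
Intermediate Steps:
k = √1595 (k = √(-129 + 1724) = √1595 ≈ 39.937)
l = 7933 + √1595 (l = 4 + (√1595 - ((-5659 - 8345) + 6075)) = 4 + (√1595 - (-14004 + 6075)) = 4 + (√1595 - 1*(-7929)) = 4 + (√1595 + 7929) = 4 + (7929 + √1595) = 7933 + √1595 ≈ 7972.9)
-l = -(7933 + √1595) = -7933 - √1595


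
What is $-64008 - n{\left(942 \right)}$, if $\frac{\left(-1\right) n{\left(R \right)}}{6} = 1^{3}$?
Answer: $-64002$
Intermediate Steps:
$n{\left(R \right)} = -6$ ($n{\left(R \right)} = - 6 \cdot 1^{3} = \left(-6\right) 1 = -6$)
$-64008 - n{\left(942 \right)} = -64008 - -6 = -64008 + 6 = -64002$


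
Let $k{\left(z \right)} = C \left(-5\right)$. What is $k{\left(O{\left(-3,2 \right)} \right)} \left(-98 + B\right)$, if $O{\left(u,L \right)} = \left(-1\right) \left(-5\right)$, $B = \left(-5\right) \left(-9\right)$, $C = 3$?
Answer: $795$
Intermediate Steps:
$B = 45$
$O{\left(u,L \right)} = 5$
$k{\left(z \right)} = -15$ ($k{\left(z \right)} = 3 \left(-5\right) = -15$)
$k{\left(O{\left(-3,2 \right)} \right)} \left(-98 + B\right) = - 15 \left(-98 + 45\right) = \left(-15\right) \left(-53\right) = 795$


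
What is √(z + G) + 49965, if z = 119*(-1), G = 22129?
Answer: 49965 + √22010 ≈ 50113.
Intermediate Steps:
z = -119
√(z + G) + 49965 = √(-119 + 22129) + 49965 = √22010 + 49965 = 49965 + √22010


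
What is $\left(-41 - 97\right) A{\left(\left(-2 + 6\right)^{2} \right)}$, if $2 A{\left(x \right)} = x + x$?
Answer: $-2208$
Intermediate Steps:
$A{\left(x \right)} = x$ ($A{\left(x \right)} = \frac{x + x}{2} = \frac{2 x}{2} = x$)
$\left(-41 - 97\right) A{\left(\left(-2 + 6\right)^{2} \right)} = \left(-41 - 97\right) \left(-2 + 6\right)^{2} = - 138 \cdot 4^{2} = \left(-138\right) 16 = -2208$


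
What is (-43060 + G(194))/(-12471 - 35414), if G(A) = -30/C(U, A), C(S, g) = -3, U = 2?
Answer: 8610/9577 ≈ 0.89903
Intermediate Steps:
G(A) = 10 (G(A) = -30/(-3) = -30*(-1/3) = 10)
(-43060 + G(194))/(-12471 - 35414) = (-43060 + 10)/(-12471 - 35414) = -43050/(-47885) = -43050*(-1/47885) = 8610/9577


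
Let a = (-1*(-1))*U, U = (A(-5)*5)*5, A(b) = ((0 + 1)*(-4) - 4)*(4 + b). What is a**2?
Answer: 40000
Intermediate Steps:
A(b) = -32 - 8*b (A(b) = (1*(-4) - 4)*(4 + b) = (-4 - 4)*(4 + b) = -8*(4 + b) = -32 - 8*b)
U = 200 (U = ((-32 - 8*(-5))*5)*5 = ((-32 + 40)*5)*5 = (8*5)*5 = 40*5 = 200)
a = 200 (a = -1*(-1)*200 = 1*200 = 200)
a**2 = 200**2 = 40000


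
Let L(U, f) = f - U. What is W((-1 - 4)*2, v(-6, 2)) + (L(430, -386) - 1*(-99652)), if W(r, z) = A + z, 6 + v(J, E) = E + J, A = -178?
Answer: 98648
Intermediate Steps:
v(J, E) = -6 + E + J (v(J, E) = -6 + (E + J) = -6 + E + J)
W(r, z) = -178 + z
W((-1 - 4)*2, v(-6, 2)) + (L(430, -386) - 1*(-99652)) = (-178 + (-6 + 2 - 6)) + ((-386 - 1*430) - 1*(-99652)) = (-178 - 10) + ((-386 - 430) + 99652) = -188 + (-816 + 99652) = -188 + 98836 = 98648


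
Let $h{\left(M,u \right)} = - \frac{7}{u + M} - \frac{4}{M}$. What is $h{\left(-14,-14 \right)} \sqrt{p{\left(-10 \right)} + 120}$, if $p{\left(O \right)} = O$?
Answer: $\frac{15 \sqrt{110}}{28} \approx 5.6186$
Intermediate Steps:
$h{\left(M,u \right)} = - \frac{7}{M + u} - \frac{4}{M}$
$h{\left(-14,-14 \right)} \sqrt{p{\left(-10 \right)} + 120} = \frac{\left(-11\right) \left(-14\right) - -56}{\left(-14\right) \left(-14 - 14\right)} \sqrt{-10 + 120} = - \frac{154 + 56}{14 \left(-28\right)} \sqrt{110} = \left(- \frac{1}{14}\right) \left(- \frac{1}{28}\right) 210 \sqrt{110} = \frac{15 \sqrt{110}}{28}$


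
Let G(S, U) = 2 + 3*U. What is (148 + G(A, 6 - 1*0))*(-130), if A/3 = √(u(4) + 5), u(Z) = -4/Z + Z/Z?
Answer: -21840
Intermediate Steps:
u(Z) = 1 - 4/Z (u(Z) = -4/Z + 1 = 1 - 4/Z)
A = 3*√5 (A = 3*√((-4 + 4)/4 + 5) = 3*√((¼)*0 + 5) = 3*√(0 + 5) = 3*√5 ≈ 6.7082)
(148 + G(A, 6 - 1*0))*(-130) = (148 + (2 + 3*(6 - 1*0)))*(-130) = (148 + (2 + 3*(6 + 0)))*(-130) = (148 + (2 + 3*6))*(-130) = (148 + (2 + 18))*(-130) = (148 + 20)*(-130) = 168*(-130) = -21840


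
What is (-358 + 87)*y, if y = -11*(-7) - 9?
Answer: -18428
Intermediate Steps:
y = 68 (y = 77 - 9 = 68)
(-358 + 87)*y = (-358 + 87)*68 = -271*68 = -18428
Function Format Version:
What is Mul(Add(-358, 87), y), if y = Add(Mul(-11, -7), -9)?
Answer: -18428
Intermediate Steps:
y = 68 (y = Add(77, -9) = 68)
Mul(Add(-358, 87), y) = Mul(Add(-358, 87), 68) = Mul(-271, 68) = -18428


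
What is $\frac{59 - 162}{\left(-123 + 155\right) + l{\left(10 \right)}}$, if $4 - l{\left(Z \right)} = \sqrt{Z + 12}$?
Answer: $- \frac{1854}{637} - \frac{103 \sqrt{22}}{1274} \approx -3.2897$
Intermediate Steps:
$l{\left(Z \right)} = 4 - \sqrt{12 + Z}$ ($l{\left(Z \right)} = 4 - \sqrt{Z + 12} = 4 - \sqrt{12 + Z}$)
$\frac{59 - 162}{\left(-123 + 155\right) + l{\left(10 \right)}} = \frac{59 - 162}{\left(-123 + 155\right) + \left(4 - \sqrt{12 + 10}\right)} = - \frac{103}{32 + \left(4 - \sqrt{22}\right)} = - \frac{103}{36 - \sqrt{22}}$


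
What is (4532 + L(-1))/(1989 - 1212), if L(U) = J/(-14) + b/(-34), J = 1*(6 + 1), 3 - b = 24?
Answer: 25682/4403 ≈ 5.8328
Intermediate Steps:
b = -21 (b = 3 - 1*24 = 3 - 24 = -21)
J = 7 (J = 1*7 = 7)
L(U) = 2/17 (L(U) = 7/(-14) - 21/(-34) = 7*(-1/14) - 21*(-1/34) = -½ + 21/34 = 2/17)
(4532 + L(-1))/(1989 - 1212) = (4532 + 2/17)/(1989 - 1212) = (77046/17)/777 = (77046/17)*(1/777) = 25682/4403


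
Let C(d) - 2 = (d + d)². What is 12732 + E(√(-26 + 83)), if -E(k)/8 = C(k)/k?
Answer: 12732 - 1840*√57/57 ≈ 12488.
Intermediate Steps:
C(d) = 2 + 4*d² (C(d) = 2 + (d + d)² = 2 + (2*d)² = 2 + 4*d²)
E(k) = -8*(2 + 4*k²)/k
12732 + E(√(-26 + 83)) = 12732 + (-32*√(-26 + 83) - 16/√(-26 + 83)) = 12732 + (-32*√57 - 16*√57/57) = 12732 - 1840*√57/57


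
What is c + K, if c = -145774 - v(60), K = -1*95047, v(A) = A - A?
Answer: -240821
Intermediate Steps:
v(A) = 0
K = -95047
c = -145774 (c = -145774 - 1*0 = -145774 + 0 = -145774)
c + K = -145774 - 95047 = -240821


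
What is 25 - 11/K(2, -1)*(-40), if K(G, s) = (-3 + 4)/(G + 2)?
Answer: 1785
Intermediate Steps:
K(G, s) = 1/(2 + G)
25 - 11/K(2, -1)*(-40) = 25 - 11/(1/(2 + 2))*(-40) = 25 - 11/(1/4)*(-40) = 25 - 11/¼*(-40) = 25 - 11*4*(-40) = 25 - 44*(-40) = 25 + 1760 = 1785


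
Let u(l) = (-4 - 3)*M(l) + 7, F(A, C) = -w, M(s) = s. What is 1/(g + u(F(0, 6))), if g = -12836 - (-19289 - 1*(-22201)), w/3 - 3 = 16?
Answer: -1/15342 ≈ -6.5181e-5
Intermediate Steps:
w = 57 (w = 9 + 3*16 = 9 + 48 = 57)
F(A, C) = -57 (F(A, C) = -1*57 = -57)
g = -15748 (g = -12836 - (-19289 + 22201) = -12836 - 1*2912 = -12836 - 2912 = -15748)
u(l) = 7 - 7*l (u(l) = (-4 - 3)*l + 7 = -7*l + 7 = 7 - 7*l)
1/(g + u(F(0, 6))) = 1/(-15748 + (7 - 7*(-57))) = 1/(-15748 + (7 + 399)) = 1/(-15748 + 406) = 1/(-15342) = -1/15342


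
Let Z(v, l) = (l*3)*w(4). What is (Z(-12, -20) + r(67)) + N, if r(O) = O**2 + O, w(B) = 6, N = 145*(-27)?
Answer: 281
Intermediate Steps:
N = -3915
r(O) = O + O**2
Z(v, l) = 18*l (Z(v, l) = (l*3)*6 = (3*l)*6 = 18*l)
(Z(-12, -20) + r(67)) + N = (18*(-20) + 67*(1 + 67)) - 3915 = (-360 + 67*68) - 3915 = (-360 + 4556) - 3915 = 4196 - 3915 = 281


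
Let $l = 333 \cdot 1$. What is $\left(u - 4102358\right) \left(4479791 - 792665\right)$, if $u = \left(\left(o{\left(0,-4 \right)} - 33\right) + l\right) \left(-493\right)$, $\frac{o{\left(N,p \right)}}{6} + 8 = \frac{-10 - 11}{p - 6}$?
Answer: $- \frac{78034441590654}{5} \approx -1.5607 \cdot 10^{13}$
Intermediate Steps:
$l = 333$
$o{\left(N,p \right)} = -48 - \frac{126}{-6 + p}$ ($o{\left(N,p \right)} = -48 + 6 \frac{-10 - 11}{p - 6} = -48 + 6 \left(- \frac{21}{-6 + p}\right) = -48 - \frac{126}{-6 + p}$)
$u = - \frac{652239}{5}$ ($u = \left(\left(\frac{6 \left(27 - -32\right)}{-6 - 4} - 33\right) + 333\right) \left(-493\right) = \left(\left(\frac{6 \left(27 + 32\right)}{-10} - 33\right) + 333\right) \left(-493\right) = \left(\left(6 \left(- \frac{1}{10}\right) 59 - 33\right) + 333\right) \left(-493\right) = \left(\left(- \frac{177}{5} - 33\right) + 333\right) \left(-493\right) = \left(- \frac{342}{5} + 333\right) \left(-493\right) = \frac{1323}{5} \left(-493\right) = - \frac{652239}{5} \approx -1.3045 \cdot 10^{5}$)
$\left(u - 4102358\right) \left(4479791 - 792665\right) = \left(- \frac{652239}{5} - 4102358\right) \left(4479791 - 792665\right) = \left(- \frac{21164029}{5}\right) 3687126 = - \frac{78034441590654}{5}$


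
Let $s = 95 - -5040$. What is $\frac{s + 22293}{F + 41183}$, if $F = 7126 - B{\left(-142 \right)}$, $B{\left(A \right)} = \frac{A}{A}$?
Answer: $\frac{6857}{12077} \approx 0.56777$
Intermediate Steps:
$B{\left(A \right)} = 1$
$F = 7125$ ($F = 7126 - 1 = 7125$)
$s = 5135$ ($s = 95 + 5040 = 5135$)
$\frac{s + 22293}{F + 41183} = \frac{5135 + 22293}{7125 + 41183} = \frac{27428}{48308} = 27428 \cdot \frac{1}{48308} = \frac{6857}{12077}$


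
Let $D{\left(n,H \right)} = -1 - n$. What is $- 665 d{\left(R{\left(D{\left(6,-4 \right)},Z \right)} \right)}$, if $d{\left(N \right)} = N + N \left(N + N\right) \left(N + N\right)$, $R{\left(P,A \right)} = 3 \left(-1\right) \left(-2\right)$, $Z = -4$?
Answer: $-578550$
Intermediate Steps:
$R{\left(P,A \right)} = 6$ ($R{\left(P,A \right)} = \left(-3\right) \left(-2\right) = 6$)
$d{\left(N \right)} = N + 4 N^{3}$ ($d{\left(N \right)} = N + N 2 N 2 N = N + N 4 N^{2} = N + 4 N^{3}$)
$- 665 d{\left(R{\left(D{\left(6,-4 \right)},Z \right)} \right)} = - 665 \left(6 + 4 \cdot 6^{3}\right) = - 665 \left(6 + 4 \cdot 216\right) = - 665 \left(6 + 864\right) = \left(-665\right) 870 = -578550$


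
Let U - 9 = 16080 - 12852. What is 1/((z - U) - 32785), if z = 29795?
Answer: -1/6227 ≈ -0.00016059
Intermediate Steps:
U = 3237 (U = 9 + (16080 - 12852) = 9 + 3228 = 3237)
1/((z - U) - 32785) = 1/((29795 - 1*3237) - 32785) = 1/((29795 - 3237) - 32785) = 1/(26558 - 32785) = 1/(-6227) = -1/6227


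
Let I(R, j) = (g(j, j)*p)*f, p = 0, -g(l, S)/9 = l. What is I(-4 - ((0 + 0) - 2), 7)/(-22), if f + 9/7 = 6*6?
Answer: 0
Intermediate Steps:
g(l, S) = -9*l
f = 243/7 (f = -9/7 + 6*6 = -9/7 + 36 = 243/7 ≈ 34.714)
I(R, j) = 0 (I(R, j) = (-9*j*0)*(243/7) = 0*(243/7) = 0)
I(-4 - ((0 + 0) - 2), 7)/(-22) = 0/(-22) = 0*(-1/22) = 0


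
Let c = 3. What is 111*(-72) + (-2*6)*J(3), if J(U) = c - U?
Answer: -7992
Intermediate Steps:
J(U) = 3 - U
111*(-72) + (-2*6)*J(3) = 111*(-72) + (-2*6)*(3 - 1*3) = -7992 - 12*(3 - 3) = -7992 - 12*0 = -7992 + 0 = -7992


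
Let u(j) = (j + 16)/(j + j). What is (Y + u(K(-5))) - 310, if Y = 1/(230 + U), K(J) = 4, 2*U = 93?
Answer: -340091/1106 ≈ -307.50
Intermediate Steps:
U = 93/2 (U = (½)*93 = 93/2 ≈ 46.500)
u(j) = (16 + j)/(2*j) (u(j) = (16 + j)/((2*j)) = (16 + j)*(1/(2*j)) = (16 + j)/(2*j))
Y = 2/553 (Y = 1/(230 + 93/2) = 1/(553/2) = 2/553 ≈ 0.0036166)
(Y + u(K(-5))) - 310 = (2/553 + (½)*(16 + 4)/4) - 310 = (2/553 + (½)*(¼)*20) - 310 = (2/553 + 5/2) - 310 = 2769/1106 - 310 = -340091/1106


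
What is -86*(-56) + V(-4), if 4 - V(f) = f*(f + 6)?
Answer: 4828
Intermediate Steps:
V(f) = 4 - f*(6 + f) (V(f) = 4 - f*(f + 6) = 4 - f*(6 + f))
-86*(-56) + V(-4) = -86*(-56) + (4 - 1*(-4)**2 - 6*(-4)) = 4816 + (4 - 1*16 + 24) = 4816 + (4 - 16 + 24) = 4816 + 12 = 4828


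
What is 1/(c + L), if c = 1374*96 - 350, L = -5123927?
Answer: -1/4992373 ≈ -2.0031e-7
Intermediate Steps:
c = 131554 (c = 131904 - 350 = 131554)
1/(c + L) = 1/(131554 - 5123927) = 1/(-4992373) = -1/4992373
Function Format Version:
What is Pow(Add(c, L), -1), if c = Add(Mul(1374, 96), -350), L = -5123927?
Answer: Rational(-1, 4992373) ≈ -2.0031e-7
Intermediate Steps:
c = 131554 (c = Add(131904, -350) = 131554)
Pow(Add(c, L), -1) = Pow(Add(131554, -5123927), -1) = Pow(-4992373, -1) = Rational(-1, 4992373)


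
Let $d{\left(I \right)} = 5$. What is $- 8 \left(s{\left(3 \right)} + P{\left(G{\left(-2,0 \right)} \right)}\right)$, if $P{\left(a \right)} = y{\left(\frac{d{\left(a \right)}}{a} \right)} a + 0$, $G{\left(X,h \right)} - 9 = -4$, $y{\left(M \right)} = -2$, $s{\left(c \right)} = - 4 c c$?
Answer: $368$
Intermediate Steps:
$s{\left(c \right)} = - 4 c^{2}$
$G{\left(X,h \right)} = 5$ ($G{\left(X,h \right)} = 9 - 4 = 5$)
$P{\left(a \right)} = - 2 a$ ($P{\left(a \right)} = - 2 a + 0 = - 2 a$)
$- 8 \left(s{\left(3 \right)} + P{\left(G{\left(-2,0 \right)} \right)}\right) = - 8 \left(- 4 \cdot 3^{2} - 10\right) = - 8 \left(\left(-4\right) 9 - 10\right) = - 8 \left(-36 - 10\right) = \left(-8\right) \left(-46\right) = 368$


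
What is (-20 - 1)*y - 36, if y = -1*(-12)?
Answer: -288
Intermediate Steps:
y = 12
(-20 - 1)*y - 36 = (-20 - 1)*12 - 36 = -21*12 - 36 = -252 - 36 = -288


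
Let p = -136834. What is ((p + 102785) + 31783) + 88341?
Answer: 86075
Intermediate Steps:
((p + 102785) + 31783) + 88341 = ((-136834 + 102785) + 31783) + 88341 = (-34049 + 31783) + 88341 = -2266 + 88341 = 86075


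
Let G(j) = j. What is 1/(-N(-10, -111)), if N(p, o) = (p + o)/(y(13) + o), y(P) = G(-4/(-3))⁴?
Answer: -8735/9801 ≈ -0.89124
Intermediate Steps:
y(P) = 256/81 (y(P) = (-4/(-3))⁴ = (-4*(-⅓))⁴ = (4/3)⁴ = 256/81)
N(p, o) = (o + p)/(256/81 + o) (N(p, o) = (p + o)/(256/81 + o) = (o + p)/(256/81 + o))
1/(-N(-10, -111)) = 1/(-81*(-111 - 10)/(256 + 81*(-111))) = 1/(-81*(-121)/(256 - 8991)) = 1/(-81*(-121)/(-8735)) = 1/(-81*(-1)*(-121)/8735) = 1/(-1*9801/8735) = 1/(-9801/8735) = -8735/9801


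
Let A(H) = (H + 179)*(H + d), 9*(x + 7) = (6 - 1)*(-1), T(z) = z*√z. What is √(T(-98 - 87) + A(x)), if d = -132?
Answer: √(-1938008 - 14985*I*√185)/9 ≈ 8.1226 - 154.89*I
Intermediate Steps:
T(z) = z^(3/2)
x = -68/9 (x = -7 + ((6 - 1)*(-1))/9 = -7 + (5*(-1))/9 = -7 + (⅑)*(-5) = -7 - 5/9 = -68/9 ≈ -7.5556)
A(H) = (-132 + H)*(179 + H) (A(H) = (H + 179)*(H - 132) = (179 + H)*(-132 + H) = (-132 + H)*(179 + H))
√(T(-98 - 87) + A(x)) = √((-98 - 87)^(3/2) + (-23628 + (-68/9)² + 47*(-68/9))) = √((-185)^(3/2) + (-23628 + 4624/81 - 3196/9)) = √(-185*I*√185 - 1938008/81) = √(-1938008/81 - 185*I*√185)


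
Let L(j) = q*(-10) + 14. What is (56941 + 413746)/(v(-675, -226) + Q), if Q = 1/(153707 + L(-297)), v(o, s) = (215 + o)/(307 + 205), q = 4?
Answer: -1322709007488/2524741 ≈ -5.2390e+5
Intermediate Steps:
v(o, s) = 215/512 + o/512 (v(o, s) = (215 + o)/512 = (215 + o)*(1/512) = 215/512 + o/512)
L(j) = -26 (L(j) = 4*(-10) + 14 = -40 + 14 = -26)
Q = 1/153681 (Q = 1/(153707 - 26) = 1/153681 ≈ 6.5070e-6)
(56941 + 413746)/(v(-675, -226) + Q) = (56941 + 413746)/((215/512 + (1/512)*(-675)) + 1/153681) = 470687/((215/512 - 675/512) + 1/153681) = 470687/(-115/128 + 1/153681) = 470687/(-17673187/19671168) = 470687*(-19671168/17673187) = -1322709007488/2524741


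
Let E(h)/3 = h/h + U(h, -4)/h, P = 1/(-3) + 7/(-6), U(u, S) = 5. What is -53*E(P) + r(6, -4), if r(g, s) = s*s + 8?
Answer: 395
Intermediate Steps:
P = -3/2 (P = 1*(-⅓) + 7*(-⅙) = -⅓ - 7/6 = -3/2 ≈ -1.5000)
r(g, s) = 8 + s² (r(g, s) = s² + 8 = 8 + s²)
E(h) = 3 + 15/h (E(h) = 3*(h/h + 5/h) = 3*(1 + 5/h) = 3 + 15/h)
-53*E(P) + r(6, -4) = -53*(3 + 15/(-3/2)) + (8 + (-4)²) = -53*(3 + 15*(-⅔)) + (8 + 16) = -53*(3 - 10) + 24 = -53*(-7) + 24 = 371 + 24 = 395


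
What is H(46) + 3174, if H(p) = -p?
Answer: 3128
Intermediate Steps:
H(46) + 3174 = -1*46 + 3174 = -46 + 3174 = 3128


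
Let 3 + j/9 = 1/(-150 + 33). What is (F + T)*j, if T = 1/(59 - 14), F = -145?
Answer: 2296448/585 ≈ 3925.6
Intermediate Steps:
j = -352/13 (j = -27 + 9/(-150 + 33) = -27 + 9/(-117) = -27 + 9*(-1/117) = -27 - 1/13 = -352/13 ≈ -27.077)
T = 1/45 ≈ 0.022222
(F + T)*j = (-145 + 1/45)*(-352/13) = -6524/45*(-352/13) = 2296448/585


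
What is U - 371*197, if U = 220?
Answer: -72867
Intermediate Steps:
U - 371*197 = 220 - 371*197 = 220 - 73087 = -72867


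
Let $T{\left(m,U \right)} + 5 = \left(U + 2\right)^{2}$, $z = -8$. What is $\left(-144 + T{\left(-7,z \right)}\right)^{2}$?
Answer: $12769$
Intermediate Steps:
$T{\left(m,U \right)} = -5 + \left(2 + U\right)^{2}$ ($T{\left(m,U \right)} = -5 + \left(U + 2\right)^{2} = -5 + \left(2 + U\right)^{2}$)
$\left(-144 + T{\left(-7,z \right)}\right)^{2} = \left(-144 - \left(5 - \left(2 - 8\right)^{2}\right)\right)^{2} = \left(-144 - \left(5 - \left(-6\right)^{2}\right)\right)^{2} = \left(-144 + \left(-5 + 36\right)\right)^{2} = \left(-144 + 31\right)^{2} = \left(-113\right)^{2} = 12769$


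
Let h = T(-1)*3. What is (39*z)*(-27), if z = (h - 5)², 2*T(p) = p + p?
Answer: -67392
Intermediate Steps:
T(p) = p (T(p) = (p + p)/2 = (2*p)/2 = p)
h = -3 (h = -1*3 = -3)
z = 64 (z = (-3 - 5)² = (-8)² = 64)
(39*z)*(-27) = (39*64)*(-27) = 2496*(-27) = -67392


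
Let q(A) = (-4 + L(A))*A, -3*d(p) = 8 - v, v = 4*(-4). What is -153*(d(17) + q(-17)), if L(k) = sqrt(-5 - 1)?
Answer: -9180 + 2601*I*sqrt(6) ≈ -9180.0 + 6371.1*I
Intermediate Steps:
v = -16
d(p) = -8 (d(p) = -(8 - 1*(-16))/3 = -(8 + 16)/3 = -1/3*24 = -8)
L(k) = I*sqrt(6) (L(k) = sqrt(-6) = I*sqrt(6))
q(A) = A*(-4 + I*sqrt(6)) (q(A) = (-4 + I*sqrt(6))*A = A*(-4 + I*sqrt(6)))
-153*(d(17) + q(-17)) = -153*(-8 - 17*(-4 + I*sqrt(6))) = -153*(-8 + (68 - 17*I*sqrt(6))) = -153*(60 - 17*I*sqrt(6)) = -9180 + 2601*I*sqrt(6)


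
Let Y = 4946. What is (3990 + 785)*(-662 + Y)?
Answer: 20456100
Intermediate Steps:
(3990 + 785)*(-662 + Y) = (3990 + 785)*(-662 + 4946) = 4775*4284 = 20456100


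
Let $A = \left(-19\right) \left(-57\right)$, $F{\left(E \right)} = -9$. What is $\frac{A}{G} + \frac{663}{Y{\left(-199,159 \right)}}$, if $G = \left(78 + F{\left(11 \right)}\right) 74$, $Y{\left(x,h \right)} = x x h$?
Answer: $\frac{758062075}{3572247806} \approx 0.21221$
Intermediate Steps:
$Y{\left(x,h \right)} = h x^{2}$ ($Y{\left(x,h \right)} = x^{2} h = h x^{2}$)
$A = 1083$
$G = 5106$ ($G = \left(78 - 9\right) 74 = 69 \cdot 74 = 5106$)
$\frac{A}{G} + \frac{663}{Y{\left(-199,159 \right)}} = \frac{1083}{5106} + \frac{663}{159 \left(-199\right)^{2}} = 1083 \cdot \frac{1}{5106} + \frac{663}{159 \cdot 39601} = \frac{361}{1702} + \frac{663}{6296559} = \frac{361}{1702} + 663 \cdot \frac{1}{6296559} = \frac{361}{1702} + \frac{221}{2098853} = \frac{758062075}{3572247806}$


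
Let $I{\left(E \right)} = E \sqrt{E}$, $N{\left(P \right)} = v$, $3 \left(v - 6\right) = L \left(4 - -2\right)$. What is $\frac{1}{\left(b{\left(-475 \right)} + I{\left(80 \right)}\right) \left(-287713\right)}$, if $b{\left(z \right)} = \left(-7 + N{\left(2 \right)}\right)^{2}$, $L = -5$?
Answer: $\frac{121}{143096649967} - \frac{320 \sqrt{5}}{143096649967} \approx -4.1548 \cdot 10^{-9}$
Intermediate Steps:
$v = -4$ ($v = 6 + \frac{\left(-5\right) \left(4 - -2\right)}{3} = 6 + \frac{\left(-5\right) \left(4 + 2\right)}{3} = 6 + \frac{\left(-5\right) 6}{3} = 6 + \frac{1}{3} \left(-30\right) = 6 - 10 = -4$)
$N{\left(P \right)} = -4$
$I{\left(E \right)} = E^{\frac{3}{2}}$
$b{\left(z \right)} = 121$ ($b{\left(z \right)} = \left(-7 - 4\right)^{2} = \left(-11\right)^{2} = 121$)
$\frac{1}{\left(b{\left(-475 \right)} + I{\left(80 \right)}\right) \left(-287713\right)} = \frac{1}{\left(121 + 80^{\frac{3}{2}}\right) \left(-287713\right)} = \frac{1}{121 + 320 \sqrt{5}} \left(- \frac{1}{287713}\right) = - \frac{1}{287713 \left(121 + 320 \sqrt{5}\right)}$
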